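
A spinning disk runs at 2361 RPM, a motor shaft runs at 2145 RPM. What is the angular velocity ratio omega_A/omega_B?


Given: RPM_A = 2361, RPM_B = 2145
omega = 2*pi*RPM/60, so omega_A/omega_B = RPM_A / RPM_B
omega_A/omega_B = 2361 / 2145
omega_A/omega_B = 787/715

787/715


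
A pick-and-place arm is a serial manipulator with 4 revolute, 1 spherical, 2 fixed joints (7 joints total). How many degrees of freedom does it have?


Given: serial robot with 4 revolute, 1 spherical, 2 fixed joints
DOF contribution per joint type: revolute=1, prismatic=1, spherical=3, fixed=0
DOF = 4*1 + 1*3 + 2*0
DOF = 7

7


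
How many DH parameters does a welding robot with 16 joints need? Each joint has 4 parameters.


Given: 16 joints, 4 DH parameters per joint (d, theta, a, alpha)
Total DH parameters = number_of_joints * 4
Total = 16 * 4
Total = 64

64


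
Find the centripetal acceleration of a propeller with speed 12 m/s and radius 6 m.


Given: v = 12 m/s, r = 6 m
Using a_c = v^2 / r
a_c = 12^2 / 6
a_c = 144 / 6
a_c = 24 m/s^2

24 m/s^2


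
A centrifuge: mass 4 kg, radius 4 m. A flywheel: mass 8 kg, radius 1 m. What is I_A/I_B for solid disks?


Given: M1=4 kg, R1=4 m, M2=8 kg, R2=1 m
For a disk: I = (1/2)*M*R^2, so I_A/I_B = (M1*R1^2)/(M2*R2^2)
M1*R1^2 = 4*16 = 64
M2*R2^2 = 8*1 = 8
I_A/I_B = 64/8 = 8

8


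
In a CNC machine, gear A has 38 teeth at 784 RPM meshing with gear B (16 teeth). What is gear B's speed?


Given: N1 = 38 teeth, w1 = 784 RPM, N2 = 16 teeth
Using N1*w1 = N2*w2
w2 = N1*w1 / N2
w2 = 38*784 / 16
w2 = 29792 / 16
w2 = 1862 RPM

1862 RPM


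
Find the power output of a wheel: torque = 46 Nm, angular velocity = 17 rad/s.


Given: tau = 46 Nm, omega = 17 rad/s
Using P = tau * omega
P = 46 * 17
P = 782 W

782 W


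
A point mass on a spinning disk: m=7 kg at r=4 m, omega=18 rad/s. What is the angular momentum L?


Given: m = 7 kg, r = 4 m, omega = 18 rad/s
For a point mass: I = m*r^2
I = 7*4^2 = 7*16 = 112
L = I*omega = 112*18
L = 2016 kg*m^2/s

2016 kg*m^2/s


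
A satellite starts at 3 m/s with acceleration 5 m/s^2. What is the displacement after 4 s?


Given: v0 = 3 m/s, a = 5 m/s^2, t = 4 s
Using s = v0*t + (1/2)*a*t^2
s = 3*4 + (1/2)*5*4^2
s = 12 + (1/2)*80
s = 12 + 40
s = 52

52 m


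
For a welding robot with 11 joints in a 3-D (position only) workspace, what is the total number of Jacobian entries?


Given: task space dimension = 3, joints = 11
Jacobian is a 3 x 11 matrix
Total entries = rows * columns
Total = 3 * 11
Total = 33

33


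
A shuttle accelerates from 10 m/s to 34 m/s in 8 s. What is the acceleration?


Given: initial velocity v0 = 10 m/s, final velocity v = 34 m/s, time t = 8 s
Using a = (v - v0) / t
a = (34 - 10) / 8
a = 24 / 8
a = 3 m/s^2

3 m/s^2


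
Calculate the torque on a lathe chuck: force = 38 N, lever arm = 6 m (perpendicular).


Given: F = 38 N, r = 6 m, angle = 90 deg (perpendicular)
Using tau = F * r * sin(90)
sin(90) = 1
tau = 38 * 6 * 1
tau = 228 Nm

228 Nm


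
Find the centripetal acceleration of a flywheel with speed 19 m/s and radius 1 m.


Given: v = 19 m/s, r = 1 m
Using a_c = v^2 / r
a_c = 19^2 / 1
a_c = 361 / 1
a_c = 361 m/s^2

361 m/s^2


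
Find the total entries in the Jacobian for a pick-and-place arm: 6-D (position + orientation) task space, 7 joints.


Given: task space dimension = 6, joints = 7
Jacobian is a 6 x 7 matrix
Total entries = rows * columns
Total = 6 * 7
Total = 42

42


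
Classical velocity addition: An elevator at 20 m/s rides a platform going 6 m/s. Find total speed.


Given: object velocity = 20 m/s, platform velocity = 6 m/s (same direction)
Using classical velocity addition: v_total = v_object + v_platform
v_total = 20 + 6
v_total = 26 m/s

26 m/s


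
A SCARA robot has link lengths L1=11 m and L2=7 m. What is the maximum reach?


Given: L1 = 11 m, L2 = 7 m
For a 2-link planar arm, max reach = L1 + L2 (fully extended)
Max reach = 11 + 7
Max reach = 18 m

18 m


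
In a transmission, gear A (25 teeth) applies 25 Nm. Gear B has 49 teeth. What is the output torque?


Given: N1 = 25, N2 = 49, T1 = 25 Nm
Using T2/T1 = N2/N1
T2 = T1 * N2 / N1
T2 = 25 * 49 / 25
T2 = 1225 / 25
T2 = 49 Nm

49 Nm


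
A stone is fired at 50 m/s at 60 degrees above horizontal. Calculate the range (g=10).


Given: v0 = 50 m/s, theta = 60 deg, g = 10 m/s^2
sin(2*60) = sin(120) = sqrt(3)/2
Using R = v0^2 * sin(2*theta) / g
R = 50^2 * (sqrt(3)/2) / 10
R = 2500 * sqrt(3) / 20
R = 125*sqrt(3) m

125*sqrt(3) m


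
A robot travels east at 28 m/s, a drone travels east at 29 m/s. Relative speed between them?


Given: v_A = 28 m/s east, v_B = 29 m/s east
Both move in the same direction; relative speed = |v_A - v_B|
|28 - 29| = |-1|
= 1 m/s

1 m/s


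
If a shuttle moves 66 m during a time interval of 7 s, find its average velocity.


Given: distance d = 66 m, time t = 7 s
Using v = d / t
v = 66 / 7
v = 66/7 m/s

66/7 m/s


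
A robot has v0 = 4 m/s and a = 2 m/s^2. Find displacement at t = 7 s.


Given: v0 = 4 m/s, a = 2 m/s^2, t = 7 s
Using s = v0*t + (1/2)*a*t^2
s = 4*7 + (1/2)*2*7^2
s = 28 + (1/2)*98
s = 28 + 49
s = 77

77 m


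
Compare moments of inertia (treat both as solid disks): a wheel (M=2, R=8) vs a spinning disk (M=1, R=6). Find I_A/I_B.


Given: M1=2 kg, R1=8 m, M2=1 kg, R2=6 m
For a disk: I = (1/2)*M*R^2, so I_A/I_B = (M1*R1^2)/(M2*R2^2)
M1*R1^2 = 2*64 = 128
M2*R2^2 = 1*36 = 36
I_A/I_B = 128/36 = 32/9

32/9


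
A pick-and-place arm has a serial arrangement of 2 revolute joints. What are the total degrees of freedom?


Given: serial robot with 2 revolute joints
DOF contribution per joint type: revolute=1, prismatic=1, spherical=3, fixed=0
DOF = 2*1
DOF = 2

2


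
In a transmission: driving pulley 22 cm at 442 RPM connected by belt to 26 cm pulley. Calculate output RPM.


Given: D1 = 22 cm, w1 = 442 RPM, D2 = 26 cm
Using D1*w1 = D2*w2
w2 = D1*w1 / D2
w2 = 22*442 / 26
w2 = 9724 / 26
w2 = 374 RPM

374 RPM


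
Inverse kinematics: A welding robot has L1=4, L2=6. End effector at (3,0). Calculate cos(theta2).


Given: L1 = 4, L2 = 6, target (x, y) = (3, 0)
Using cos(theta2) = (x^2 + y^2 - L1^2 - L2^2) / (2*L1*L2)
x^2 + y^2 = 3^2 + 0 = 9
L1^2 + L2^2 = 16 + 36 = 52
Numerator = 9 - 52 = -43
Denominator = 2*4*6 = 48
cos(theta2) = -43/48 = -43/48

-43/48


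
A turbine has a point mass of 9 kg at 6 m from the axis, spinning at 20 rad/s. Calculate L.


Given: m = 9 kg, r = 6 m, omega = 20 rad/s
For a point mass: I = m*r^2
I = 9*6^2 = 9*36 = 324
L = I*omega = 324*20
L = 6480 kg*m^2/s

6480 kg*m^2/s


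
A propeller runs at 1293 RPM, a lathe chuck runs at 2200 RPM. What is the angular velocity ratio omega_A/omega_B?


Given: RPM_A = 1293, RPM_B = 2200
omega = 2*pi*RPM/60, so omega_A/omega_B = RPM_A / RPM_B
omega_A/omega_B = 1293 / 2200
omega_A/omega_B = 1293/2200

1293/2200


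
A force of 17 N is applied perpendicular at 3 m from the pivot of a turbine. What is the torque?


Given: F = 17 N, r = 3 m, angle = 90 deg (perpendicular)
Using tau = F * r * sin(90)
sin(90) = 1
tau = 17 * 3 * 1
tau = 51 Nm

51 Nm


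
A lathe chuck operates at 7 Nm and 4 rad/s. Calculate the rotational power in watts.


Given: tau = 7 Nm, omega = 4 rad/s
Using P = tau * omega
P = 7 * 4
P = 28 W

28 W


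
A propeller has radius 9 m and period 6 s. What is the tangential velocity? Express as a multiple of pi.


Given: radius r = 9 m, period T = 6 s
Using v = 2*pi*r / T
v = 2*pi*9 / 6
v = 18*pi / 6
v = 3*pi m/s

3*pi m/s


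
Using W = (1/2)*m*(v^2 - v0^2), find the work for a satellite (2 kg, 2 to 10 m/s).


Given: m = 2 kg, v0 = 2 m/s, v = 10 m/s
Using W = (1/2)*m*(v^2 - v0^2)
v^2 = 10^2 = 100
v0^2 = 2^2 = 4
v^2 - v0^2 = 100 - 4 = 96
W = (1/2)*2*96 = 96 J

96 J


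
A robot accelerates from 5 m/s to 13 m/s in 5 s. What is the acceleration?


Given: initial velocity v0 = 5 m/s, final velocity v = 13 m/s, time t = 5 s
Using a = (v - v0) / t
a = (13 - 5) / 5
a = 8 / 5
a = 8/5 m/s^2

8/5 m/s^2


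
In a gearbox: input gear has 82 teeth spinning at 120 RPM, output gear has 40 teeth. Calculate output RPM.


Given: N1 = 82 teeth, w1 = 120 RPM, N2 = 40 teeth
Using N1*w1 = N2*w2
w2 = N1*w1 / N2
w2 = 82*120 / 40
w2 = 9840 / 40
w2 = 246 RPM

246 RPM


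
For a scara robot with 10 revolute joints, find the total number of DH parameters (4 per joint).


Given: 10 joints, 4 DH parameters per joint (d, theta, a, alpha)
Total DH parameters = number_of_joints * 4
Total = 10 * 4
Total = 40

40


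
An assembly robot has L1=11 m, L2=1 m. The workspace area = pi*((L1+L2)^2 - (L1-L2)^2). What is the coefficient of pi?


Given: L1 = 11, L2 = 1
(L1+L2)^2 = (12)^2 = 144
(L1-L2)^2 = (10)^2 = 100
Difference = 144 - 100 = 44
This equals 4*L1*L2 = 4*11*1 = 44
Workspace area = 44*pi

44


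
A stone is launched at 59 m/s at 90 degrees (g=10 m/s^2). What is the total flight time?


Given: v0 = 59 m/s, theta = 90 deg, g = 10 m/s^2
sin(90) = 1
Using T = 2*v0*sin(theta) / g
T = 2*59*1 / 10
T = 118 / 10
T = 59/5 s

59/5 s


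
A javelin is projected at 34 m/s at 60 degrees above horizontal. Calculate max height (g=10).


Given: v0 = 34 m/s, theta = 60 deg, g = 10 m/s^2
sin^2(60) = 3/4
Using H = v0^2 * sin^2(theta) / (2*g)
H = 34^2 * 3/4 / (2*10)
H = 1156 * 3/4 / 20
H = 867 / 20
H = 867/20 m

867/20 m


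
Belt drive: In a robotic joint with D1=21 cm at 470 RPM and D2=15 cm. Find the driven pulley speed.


Given: D1 = 21 cm, w1 = 470 RPM, D2 = 15 cm
Using D1*w1 = D2*w2
w2 = D1*w1 / D2
w2 = 21*470 / 15
w2 = 9870 / 15
w2 = 658 RPM

658 RPM


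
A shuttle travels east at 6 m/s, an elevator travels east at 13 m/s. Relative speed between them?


Given: v_A = 6 m/s east, v_B = 13 m/s east
Both move in the same direction; relative speed = |v_A - v_B|
|6 - 13| = |-7|
= 7 m/s

7 m/s


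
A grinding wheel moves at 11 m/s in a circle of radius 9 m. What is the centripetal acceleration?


Given: v = 11 m/s, r = 9 m
Using a_c = v^2 / r
a_c = 11^2 / 9
a_c = 121 / 9
a_c = 121/9 m/s^2

121/9 m/s^2


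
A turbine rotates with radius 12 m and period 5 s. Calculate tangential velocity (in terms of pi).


Given: radius r = 12 m, period T = 5 s
Using v = 2*pi*r / T
v = 2*pi*12 / 5
v = 24*pi / 5
v = 24/5*pi m/s

24/5*pi m/s


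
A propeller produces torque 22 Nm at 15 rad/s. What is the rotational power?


Given: tau = 22 Nm, omega = 15 rad/s
Using P = tau * omega
P = 22 * 15
P = 330 W

330 W


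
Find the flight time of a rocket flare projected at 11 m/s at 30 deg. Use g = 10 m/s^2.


Given: v0 = 11 m/s, theta = 30 deg, g = 10 m/s^2
sin(30) = 1/2
Using T = 2*v0*sin(theta) / g
T = 2*11*1/2 / 10
T = 11 / 10
T = 11/10 s

11/10 s


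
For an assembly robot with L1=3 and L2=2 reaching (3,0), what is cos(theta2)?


Given: L1 = 3, L2 = 2, target (x, y) = (3, 0)
Using cos(theta2) = (x^2 + y^2 - L1^2 - L2^2) / (2*L1*L2)
x^2 + y^2 = 3^2 + 0 = 9
L1^2 + L2^2 = 9 + 4 = 13
Numerator = 9 - 13 = -4
Denominator = 2*3*2 = 12
cos(theta2) = -4/12 = -1/3

-1/3


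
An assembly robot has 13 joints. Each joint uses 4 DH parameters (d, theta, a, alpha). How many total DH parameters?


Given: 13 joints, 4 DH parameters per joint (d, theta, a, alpha)
Total DH parameters = number_of_joints * 4
Total = 13 * 4
Total = 52

52


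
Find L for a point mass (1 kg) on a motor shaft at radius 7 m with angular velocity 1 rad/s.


Given: m = 1 kg, r = 7 m, omega = 1 rad/s
For a point mass: I = m*r^2
I = 1*7^2 = 1*49 = 49
L = I*omega = 49*1
L = 49 kg*m^2/s

49 kg*m^2/s


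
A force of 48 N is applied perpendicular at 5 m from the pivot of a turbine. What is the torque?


Given: F = 48 N, r = 5 m, angle = 90 deg (perpendicular)
Using tau = F * r * sin(90)
sin(90) = 1
tau = 48 * 5 * 1
tau = 240 Nm

240 Nm


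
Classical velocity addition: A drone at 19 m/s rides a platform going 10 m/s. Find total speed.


Given: object velocity = 19 m/s, platform velocity = 10 m/s (same direction)
Using classical velocity addition: v_total = v_object + v_platform
v_total = 19 + 10
v_total = 29 m/s

29 m/s


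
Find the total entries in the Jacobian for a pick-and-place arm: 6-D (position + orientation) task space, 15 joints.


Given: task space dimension = 6, joints = 15
Jacobian is a 6 x 15 matrix
Total entries = rows * columns
Total = 6 * 15
Total = 90

90


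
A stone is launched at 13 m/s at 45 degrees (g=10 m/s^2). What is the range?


Given: v0 = 13 m/s, theta = 45 deg, g = 10 m/s^2
sin(2*45) = sin(90) = 1
Using R = v0^2 * sin(2*theta) / g
R = 13^2 * 1 / 10
R = 169 / 10
R = 169/10 m

169/10 m


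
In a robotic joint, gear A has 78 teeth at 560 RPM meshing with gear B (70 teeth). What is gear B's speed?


Given: N1 = 78 teeth, w1 = 560 RPM, N2 = 70 teeth
Using N1*w1 = N2*w2
w2 = N1*w1 / N2
w2 = 78*560 / 70
w2 = 43680 / 70
w2 = 624 RPM

624 RPM


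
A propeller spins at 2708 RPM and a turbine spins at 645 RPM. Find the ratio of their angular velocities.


Given: RPM_A = 2708, RPM_B = 645
omega = 2*pi*RPM/60, so omega_A/omega_B = RPM_A / RPM_B
omega_A/omega_B = 2708 / 645
omega_A/omega_B = 2708/645

2708/645


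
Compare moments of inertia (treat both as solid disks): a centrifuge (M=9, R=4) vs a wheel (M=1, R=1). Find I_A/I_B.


Given: M1=9 kg, R1=4 m, M2=1 kg, R2=1 m
For a disk: I = (1/2)*M*R^2, so I_A/I_B = (M1*R1^2)/(M2*R2^2)
M1*R1^2 = 9*16 = 144
M2*R2^2 = 1*1 = 1
I_A/I_B = 144/1 = 144

144


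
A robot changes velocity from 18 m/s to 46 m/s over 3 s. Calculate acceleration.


Given: initial velocity v0 = 18 m/s, final velocity v = 46 m/s, time t = 3 s
Using a = (v - v0) / t
a = (46 - 18) / 3
a = 28 / 3
a = 28/3 m/s^2

28/3 m/s^2


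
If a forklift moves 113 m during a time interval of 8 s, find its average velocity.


Given: distance d = 113 m, time t = 8 s
Using v = d / t
v = 113 / 8
v = 113/8 m/s

113/8 m/s


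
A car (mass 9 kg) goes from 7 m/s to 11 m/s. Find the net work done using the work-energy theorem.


Given: m = 9 kg, v0 = 7 m/s, v = 11 m/s
Using W = (1/2)*m*(v^2 - v0^2)
v^2 = 11^2 = 121
v0^2 = 7^2 = 49
v^2 - v0^2 = 121 - 49 = 72
W = (1/2)*9*72 = 324 J

324 J


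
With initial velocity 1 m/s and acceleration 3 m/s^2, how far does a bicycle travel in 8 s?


Given: v0 = 1 m/s, a = 3 m/s^2, t = 8 s
Using s = v0*t + (1/2)*a*t^2
s = 1*8 + (1/2)*3*8^2
s = 8 + (1/2)*192
s = 8 + 96
s = 104

104 m


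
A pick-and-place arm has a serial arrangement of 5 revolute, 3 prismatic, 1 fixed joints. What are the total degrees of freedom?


Given: serial robot with 5 revolute, 3 prismatic, 1 fixed joints
DOF contribution per joint type: revolute=1, prismatic=1, spherical=3, fixed=0
DOF = 5*1 + 3*1 + 1*0
DOF = 8

8


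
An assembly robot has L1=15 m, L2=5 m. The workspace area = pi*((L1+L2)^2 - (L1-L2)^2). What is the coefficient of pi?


Given: L1 = 15, L2 = 5
(L1+L2)^2 = (20)^2 = 400
(L1-L2)^2 = (10)^2 = 100
Difference = 400 - 100 = 300
This equals 4*L1*L2 = 4*15*5 = 300
Workspace area = 300*pi

300


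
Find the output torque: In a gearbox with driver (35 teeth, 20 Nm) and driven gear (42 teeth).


Given: N1 = 35, N2 = 42, T1 = 20 Nm
Using T2/T1 = N2/N1
T2 = T1 * N2 / N1
T2 = 20 * 42 / 35
T2 = 840 / 35
T2 = 24 Nm

24 Nm


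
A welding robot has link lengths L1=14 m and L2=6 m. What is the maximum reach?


Given: L1 = 14 m, L2 = 6 m
For a 2-link planar arm, max reach = L1 + L2 (fully extended)
Max reach = 14 + 6
Max reach = 20 m

20 m


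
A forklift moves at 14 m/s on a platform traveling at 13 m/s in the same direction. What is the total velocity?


Given: object velocity = 14 m/s, platform velocity = 13 m/s (same direction)
Using classical velocity addition: v_total = v_object + v_platform
v_total = 14 + 13
v_total = 27 m/s

27 m/s


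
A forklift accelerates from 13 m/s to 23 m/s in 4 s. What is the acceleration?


Given: initial velocity v0 = 13 m/s, final velocity v = 23 m/s, time t = 4 s
Using a = (v - v0) / t
a = (23 - 13) / 4
a = 10 / 4
a = 5/2 m/s^2

5/2 m/s^2


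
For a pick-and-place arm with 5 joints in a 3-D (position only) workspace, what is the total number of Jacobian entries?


Given: task space dimension = 3, joints = 5
Jacobian is a 3 x 5 matrix
Total entries = rows * columns
Total = 3 * 5
Total = 15

15


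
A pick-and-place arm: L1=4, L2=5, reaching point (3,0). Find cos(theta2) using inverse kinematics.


Given: L1 = 4, L2 = 5, target (x, y) = (3, 0)
Using cos(theta2) = (x^2 + y^2 - L1^2 - L2^2) / (2*L1*L2)
x^2 + y^2 = 3^2 + 0 = 9
L1^2 + L2^2 = 16 + 25 = 41
Numerator = 9 - 41 = -32
Denominator = 2*4*5 = 40
cos(theta2) = -32/40 = -4/5

-4/5


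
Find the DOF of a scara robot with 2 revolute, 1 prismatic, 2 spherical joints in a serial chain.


Given: serial robot with 2 revolute, 1 prismatic, 2 spherical joints
DOF contribution per joint type: revolute=1, prismatic=1, spherical=3, fixed=0
DOF = 2*1 + 1*1 + 2*3
DOF = 9

9


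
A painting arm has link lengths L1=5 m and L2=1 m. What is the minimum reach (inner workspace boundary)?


Given: L1 = 5 m, L2 = 1 m
For a 2-link planar arm, min reach = |L1 - L2| (second link folded back)
Min reach = |5 - 1|
Min reach = 4 m

4 m


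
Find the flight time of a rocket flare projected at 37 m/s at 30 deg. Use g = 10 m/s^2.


Given: v0 = 37 m/s, theta = 30 deg, g = 10 m/s^2
sin(30) = 1/2
Using T = 2*v0*sin(theta) / g
T = 2*37*1/2 / 10
T = 37 / 10
T = 37/10 s

37/10 s


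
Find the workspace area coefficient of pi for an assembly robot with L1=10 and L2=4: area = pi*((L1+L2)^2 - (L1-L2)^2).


Given: L1 = 10, L2 = 4
(L1+L2)^2 = (14)^2 = 196
(L1-L2)^2 = (6)^2 = 36
Difference = 196 - 36 = 160
This equals 4*L1*L2 = 4*10*4 = 160
Workspace area = 160*pi

160


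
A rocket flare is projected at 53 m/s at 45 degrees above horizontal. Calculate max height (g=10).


Given: v0 = 53 m/s, theta = 45 deg, g = 10 m/s^2
sin^2(45) = 1/2
Using H = v0^2 * sin^2(theta) / (2*g)
H = 53^2 * 1/2 / (2*10)
H = 2809 * 1/2 / 20
H = 2809/2 / 20
H = 2809/40 m

2809/40 m


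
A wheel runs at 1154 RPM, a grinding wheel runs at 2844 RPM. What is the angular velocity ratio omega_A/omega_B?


Given: RPM_A = 1154, RPM_B = 2844
omega = 2*pi*RPM/60, so omega_A/omega_B = RPM_A / RPM_B
omega_A/omega_B = 1154 / 2844
omega_A/omega_B = 577/1422

577/1422


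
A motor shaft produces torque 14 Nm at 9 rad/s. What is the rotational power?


Given: tau = 14 Nm, omega = 9 rad/s
Using P = tau * omega
P = 14 * 9
P = 126 W

126 W


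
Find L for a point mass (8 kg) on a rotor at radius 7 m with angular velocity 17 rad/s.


Given: m = 8 kg, r = 7 m, omega = 17 rad/s
For a point mass: I = m*r^2
I = 8*7^2 = 8*49 = 392
L = I*omega = 392*17
L = 6664 kg*m^2/s

6664 kg*m^2/s


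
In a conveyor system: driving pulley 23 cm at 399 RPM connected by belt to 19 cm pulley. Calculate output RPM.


Given: D1 = 23 cm, w1 = 399 RPM, D2 = 19 cm
Using D1*w1 = D2*w2
w2 = D1*w1 / D2
w2 = 23*399 / 19
w2 = 9177 / 19
w2 = 483 RPM

483 RPM


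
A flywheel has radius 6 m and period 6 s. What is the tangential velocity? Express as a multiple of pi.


Given: radius r = 6 m, period T = 6 s
Using v = 2*pi*r / T
v = 2*pi*6 / 6
v = 12*pi / 6
v = 2*pi m/s

2*pi m/s


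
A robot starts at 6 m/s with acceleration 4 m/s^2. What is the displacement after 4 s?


Given: v0 = 6 m/s, a = 4 m/s^2, t = 4 s
Using s = v0*t + (1/2)*a*t^2
s = 6*4 + (1/2)*4*4^2
s = 24 + (1/2)*64
s = 24 + 32
s = 56

56 m


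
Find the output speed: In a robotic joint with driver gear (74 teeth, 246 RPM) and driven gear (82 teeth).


Given: N1 = 74 teeth, w1 = 246 RPM, N2 = 82 teeth
Using N1*w1 = N2*w2
w2 = N1*w1 / N2
w2 = 74*246 / 82
w2 = 18204 / 82
w2 = 222 RPM

222 RPM


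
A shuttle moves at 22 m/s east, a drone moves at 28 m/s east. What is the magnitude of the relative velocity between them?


Given: v_A = 22 m/s east, v_B = 28 m/s east
Both move in the same direction; relative speed = |v_A - v_B|
|22 - 28| = |-6|
= 6 m/s

6 m/s


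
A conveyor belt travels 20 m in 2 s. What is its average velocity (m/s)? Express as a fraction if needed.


Given: distance d = 20 m, time t = 2 s
Using v = d / t
v = 20 / 2
v = 10 m/s

10 m/s


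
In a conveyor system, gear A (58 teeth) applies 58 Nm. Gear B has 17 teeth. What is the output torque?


Given: N1 = 58, N2 = 17, T1 = 58 Nm
Using T2/T1 = N2/N1
T2 = T1 * N2 / N1
T2 = 58 * 17 / 58
T2 = 986 / 58
T2 = 17 Nm

17 Nm


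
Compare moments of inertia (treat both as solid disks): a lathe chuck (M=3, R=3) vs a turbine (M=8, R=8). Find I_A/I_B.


Given: M1=3 kg, R1=3 m, M2=8 kg, R2=8 m
For a disk: I = (1/2)*M*R^2, so I_A/I_B = (M1*R1^2)/(M2*R2^2)
M1*R1^2 = 3*9 = 27
M2*R2^2 = 8*64 = 512
I_A/I_B = 27/512 = 27/512

27/512


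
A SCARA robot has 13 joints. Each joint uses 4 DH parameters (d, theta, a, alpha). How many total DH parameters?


Given: 13 joints, 4 DH parameters per joint (d, theta, a, alpha)
Total DH parameters = number_of_joints * 4
Total = 13 * 4
Total = 52

52


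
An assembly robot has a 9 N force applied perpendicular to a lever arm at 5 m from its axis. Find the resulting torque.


Given: F = 9 N, r = 5 m, angle = 90 deg (perpendicular)
Using tau = F * r * sin(90)
sin(90) = 1
tau = 9 * 5 * 1
tau = 45 Nm

45 Nm


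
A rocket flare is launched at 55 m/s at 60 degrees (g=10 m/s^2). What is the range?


Given: v0 = 55 m/s, theta = 60 deg, g = 10 m/s^2
sin(2*60) = sin(120) = sqrt(3)/2
Using R = v0^2 * sin(2*theta) / g
R = 55^2 * (sqrt(3)/2) / 10
R = 3025 * sqrt(3) / 20
R = 605/4*sqrt(3) m

605/4*sqrt(3) m


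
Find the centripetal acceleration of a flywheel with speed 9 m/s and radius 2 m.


Given: v = 9 m/s, r = 2 m
Using a_c = v^2 / r
a_c = 9^2 / 2
a_c = 81 / 2
a_c = 81/2 m/s^2

81/2 m/s^2


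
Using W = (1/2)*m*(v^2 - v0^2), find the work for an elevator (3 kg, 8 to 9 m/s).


Given: m = 3 kg, v0 = 8 m/s, v = 9 m/s
Using W = (1/2)*m*(v^2 - v0^2)
v^2 = 9^2 = 81
v0^2 = 8^2 = 64
v^2 - v0^2 = 81 - 64 = 17
W = (1/2)*3*17 = 51/2 J

51/2 J


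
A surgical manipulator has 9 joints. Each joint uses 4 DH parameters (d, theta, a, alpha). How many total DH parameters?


Given: 9 joints, 4 DH parameters per joint (d, theta, a, alpha)
Total DH parameters = number_of_joints * 4
Total = 9 * 4
Total = 36

36


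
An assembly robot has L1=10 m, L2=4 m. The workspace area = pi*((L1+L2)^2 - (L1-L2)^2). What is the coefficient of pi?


Given: L1 = 10, L2 = 4
(L1+L2)^2 = (14)^2 = 196
(L1-L2)^2 = (6)^2 = 36
Difference = 196 - 36 = 160
This equals 4*L1*L2 = 4*10*4 = 160
Workspace area = 160*pi

160


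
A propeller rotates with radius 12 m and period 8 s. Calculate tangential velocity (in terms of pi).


Given: radius r = 12 m, period T = 8 s
Using v = 2*pi*r / T
v = 2*pi*12 / 8
v = 24*pi / 8
v = 3*pi m/s

3*pi m/s


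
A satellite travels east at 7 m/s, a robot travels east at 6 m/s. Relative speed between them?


Given: v_A = 7 m/s east, v_B = 6 m/s east
Both move in the same direction; relative speed = |v_A - v_B|
|7 - 6| = |1|
= 1 m/s

1 m/s


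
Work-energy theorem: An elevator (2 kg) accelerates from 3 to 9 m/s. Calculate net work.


Given: m = 2 kg, v0 = 3 m/s, v = 9 m/s
Using W = (1/2)*m*(v^2 - v0^2)
v^2 = 9^2 = 81
v0^2 = 3^2 = 9
v^2 - v0^2 = 81 - 9 = 72
W = (1/2)*2*72 = 72 J

72 J


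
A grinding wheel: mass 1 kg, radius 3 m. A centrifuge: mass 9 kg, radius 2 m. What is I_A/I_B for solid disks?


Given: M1=1 kg, R1=3 m, M2=9 kg, R2=2 m
For a disk: I = (1/2)*M*R^2, so I_A/I_B = (M1*R1^2)/(M2*R2^2)
M1*R1^2 = 1*9 = 9
M2*R2^2 = 9*4 = 36
I_A/I_B = 9/36 = 1/4

1/4


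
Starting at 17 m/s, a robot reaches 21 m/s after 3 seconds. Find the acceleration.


Given: initial velocity v0 = 17 m/s, final velocity v = 21 m/s, time t = 3 s
Using a = (v - v0) / t
a = (21 - 17) / 3
a = 4 / 3
a = 4/3 m/s^2

4/3 m/s^2


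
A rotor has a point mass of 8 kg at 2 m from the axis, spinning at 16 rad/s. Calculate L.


Given: m = 8 kg, r = 2 m, omega = 16 rad/s
For a point mass: I = m*r^2
I = 8*2^2 = 8*4 = 32
L = I*omega = 32*16
L = 512 kg*m^2/s

512 kg*m^2/s


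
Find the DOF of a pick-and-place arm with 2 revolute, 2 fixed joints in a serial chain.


Given: serial robot with 2 revolute, 2 fixed joints
DOF contribution per joint type: revolute=1, prismatic=1, spherical=3, fixed=0
DOF = 2*1 + 2*0
DOF = 2

2


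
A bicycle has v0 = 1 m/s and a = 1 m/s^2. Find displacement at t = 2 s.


Given: v0 = 1 m/s, a = 1 m/s^2, t = 2 s
Using s = v0*t + (1/2)*a*t^2
s = 1*2 + (1/2)*1*2^2
s = 2 + (1/2)*4
s = 2 + 2
s = 4

4 m


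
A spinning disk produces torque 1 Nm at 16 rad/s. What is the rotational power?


Given: tau = 1 Nm, omega = 16 rad/s
Using P = tau * omega
P = 1 * 16
P = 16 W

16 W


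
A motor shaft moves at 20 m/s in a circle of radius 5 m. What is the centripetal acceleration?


Given: v = 20 m/s, r = 5 m
Using a_c = v^2 / r
a_c = 20^2 / 5
a_c = 400 / 5
a_c = 80 m/s^2

80 m/s^2


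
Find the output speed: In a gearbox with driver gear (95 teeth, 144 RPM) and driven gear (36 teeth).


Given: N1 = 95 teeth, w1 = 144 RPM, N2 = 36 teeth
Using N1*w1 = N2*w2
w2 = N1*w1 / N2
w2 = 95*144 / 36
w2 = 13680 / 36
w2 = 380 RPM

380 RPM


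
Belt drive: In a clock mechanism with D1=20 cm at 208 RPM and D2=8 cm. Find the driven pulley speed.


Given: D1 = 20 cm, w1 = 208 RPM, D2 = 8 cm
Using D1*w1 = D2*w2
w2 = D1*w1 / D2
w2 = 20*208 / 8
w2 = 4160 / 8
w2 = 520 RPM

520 RPM


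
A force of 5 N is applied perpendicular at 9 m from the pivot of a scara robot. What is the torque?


Given: F = 5 N, r = 9 m, angle = 90 deg (perpendicular)
Using tau = F * r * sin(90)
sin(90) = 1
tau = 5 * 9 * 1
tau = 45 Nm

45 Nm


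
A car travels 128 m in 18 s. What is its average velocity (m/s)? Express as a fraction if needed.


Given: distance d = 128 m, time t = 18 s
Using v = d / t
v = 128 / 18
v = 64/9 m/s

64/9 m/s


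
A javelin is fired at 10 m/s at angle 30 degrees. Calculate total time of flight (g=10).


Given: v0 = 10 m/s, theta = 30 deg, g = 10 m/s^2
sin(30) = 1/2
Using T = 2*v0*sin(theta) / g
T = 2*10*1/2 / 10
T = 10 / 10
T = 1 s

1 s


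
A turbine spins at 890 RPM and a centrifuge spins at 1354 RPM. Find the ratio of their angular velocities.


Given: RPM_A = 890, RPM_B = 1354
omega = 2*pi*RPM/60, so omega_A/omega_B = RPM_A / RPM_B
omega_A/omega_B = 890 / 1354
omega_A/omega_B = 445/677

445/677


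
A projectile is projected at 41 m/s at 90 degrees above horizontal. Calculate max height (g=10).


Given: v0 = 41 m/s, theta = 90 deg, g = 10 m/s^2
sin^2(90) = 1
Using H = v0^2 * sin^2(theta) / (2*g)
H = 41^2 * 1 / (2*10)
H = 1681 * 1 / 20
H = 1681 / 20
H = 1681/20 m

1681/20 m


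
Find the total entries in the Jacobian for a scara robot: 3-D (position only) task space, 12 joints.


Given: task space dimension = 3, joints = 12
Jacobian is a 3 x 12 matrix
Total entries = rows * columns
Total = 3 * 12
Total = 36

36


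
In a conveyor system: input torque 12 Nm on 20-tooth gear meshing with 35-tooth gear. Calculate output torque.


Given: N1 = 20, N2 = 35, T1 = 12 Nm
Using T2/T1 = N2/N1
T2 = T1 * N2 / N1
T2 = 12 * 35 / 20
T2 = 420 / 20
T2 = 21 Nm

21 Nm


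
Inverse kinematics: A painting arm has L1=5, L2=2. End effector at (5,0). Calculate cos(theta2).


Given: L1 = 5, L2 = 2, target (x, y) = (5, 0)
Using cos(theta2) = (x^2 + y^2 - L1^2 - L2^2) / (2*L1*L2)
x^2 + y^2 = 5^2 + 0 = 25
L1^2 + L2^2 = 25 + 4 = 29
Numerator = 25 - 29 = -4
Denominator = 2*5*2 = 20
cos(theta2) = -4/20 = -1/5

-1/5


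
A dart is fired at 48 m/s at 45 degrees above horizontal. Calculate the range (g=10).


Given: v0 = 48 m/s, theta = 45 deg, g = 10 m/s^2
sin(2*45) = sin(90) = 1
Using R = v0^2 * sin(2*theta) / g
R = 48^2 * 1 / 10
R = 2304 / 10
R = 1152/5 m

1152/5 m


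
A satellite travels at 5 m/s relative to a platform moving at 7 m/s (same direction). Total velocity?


Given: object velocity = 5 m/s, platform velocity = 7 m/s (same direction)
Using classical velocity addition: v_total = v_object + v_platform
v_total = 5 + 7
v_total = 12 m/s

12 m/s


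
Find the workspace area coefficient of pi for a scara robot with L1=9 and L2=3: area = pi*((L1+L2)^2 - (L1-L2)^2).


Given: L1 = 9, L2 = 3
(L1+L2)^2 = (12)^2 = 144
(L1-L2)^2 = (6)^2 = 36
Difference = 144 - 36 = 108
This equals 4*L1*L2 = 4*9*3 = 108
Workspace area = 108*pi

108


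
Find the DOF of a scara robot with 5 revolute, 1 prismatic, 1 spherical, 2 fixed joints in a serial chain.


Given: serial robot with 5 revolute, 1 prismatic, 1 spherical, 2 fixed joints
DOF contribution per joint type: revolute=1, prismatic=1, spherical=3, fixed=0
DOF = 5*1 + 1*1 + 1*3 + 2*0
DOF = 9

9


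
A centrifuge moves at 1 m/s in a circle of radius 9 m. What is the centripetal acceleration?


Given: v = 1 m/s, r = 9 m
Using a_c = v^2 / r
a_c = 1^2 / 9
a_c = 1 / 9
a_c = 1/9 m/s^2

1/9 m/s^2


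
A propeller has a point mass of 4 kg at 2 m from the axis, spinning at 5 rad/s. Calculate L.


Given: m = 4 kg, r = 2 m, omega = 5 rad/s
For a point mass: I = m*r^2
I = 4*2^2 = 4*4 = 16
L = I*omega = 16*5
L = 80 kg*m^2/s

80 kg*m^2/s


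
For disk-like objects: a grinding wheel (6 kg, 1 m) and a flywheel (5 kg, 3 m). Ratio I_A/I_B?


Given: M1=6 kg, R1=1 m, M2=5 kg, R2=3 m
For a disk: I = (1/2)*M*R^2, so I_A/I_B = (M1*R1^2)/(M2*R2^2)
M1*R1^2 = 6*1 = 6
M2*R2^2 = 5*9 = 45
I_A/I_B = 6/45 = 2/15

2/15


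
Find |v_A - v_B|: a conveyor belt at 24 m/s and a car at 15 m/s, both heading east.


Given: v_A = 24 m/s east, v_B = 15 m/s east
Both move in the same direction; relative speed = |v_A - v_B|
|24 - 15| = |9|
= 9 m/s

9 m/s


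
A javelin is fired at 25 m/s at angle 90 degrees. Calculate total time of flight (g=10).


Given: v0 = 25 m/s, theta = 90 deg, g = 10 m/s^2
sin(90) = 1
Using T = 2*v0*sin(theta) / g
T = 2*25*1 / 10
T = 50 / 10
T = 5 s

5 s


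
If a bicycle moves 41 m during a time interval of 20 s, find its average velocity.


Given: distance d = 41 m, time t = 20 s
Using v = d / t
v = 41 / 20
v = 41/20 m/s

41/20 m/s


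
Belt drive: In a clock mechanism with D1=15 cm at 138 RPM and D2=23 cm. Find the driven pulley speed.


Given: D1 = 15 cm, w1 = 138 RPM, D2 = 23 cm
Using D1*w1 = D2*w2
w2 = D1*w1 / D2
w2 = 15*138 / 23
w2 = 2070 / 23
w2 = 90 RPM

90 RPM


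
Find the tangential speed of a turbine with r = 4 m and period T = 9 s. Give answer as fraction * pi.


Given: radius r = 4 m, period T = 9 s
Using v = 2*pi*r / T
v = 2*pi*4 / 9
v = 8*pi / 9
v = 8/9*pi m/s

8/9*pi m/s


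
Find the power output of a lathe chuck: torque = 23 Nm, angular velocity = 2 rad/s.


Given: tau = 23 Nm, omega = 2 rad/s
Using P = tau * omega
P = 23 * 2
P = 46 W

46 W


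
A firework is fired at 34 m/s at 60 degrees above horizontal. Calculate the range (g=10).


Given: v0 = 34 m/s, theta = 60 deg, g = 10 m/s^2
sin(2*60) = sin(120) = sqrt(3)/2
Using R = v0^2 * sin(2*theta) / g
R = 34^2 * (sqrt(3)/2) / 10
R = 1156 * sqrt(3) / 20
R = 289/5*sqrt(3) m

289/5*sqrt(3) m


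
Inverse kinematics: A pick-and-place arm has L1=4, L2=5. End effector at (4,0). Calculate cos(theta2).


Given: L1 = 4, L2 = 5, target (x, y) = (4, 0)
Using cos(theta2) = (x^2 + y^2 - L1^2 - L2^2) / (2*L1*L2)
x^2 + y^2 = 4^2 + 0 = 16
L1^2 + L2^2 = 16 + 25 = 41
Numerator = 16 - 41 = -25
Denominator = 2*4*5 = 40
cos(theta2) = -25/40 = -5/8

-5/8


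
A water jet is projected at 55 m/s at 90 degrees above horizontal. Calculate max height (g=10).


Given: v0 = 55 m/s, theta = 90 deg, g = 10 m/s^2
sin^2(90) = 1
Using H = v0^2 * sin^2(theta) / (2*g)
H = 55^2 * 1 / (2*10)
H = 3025 * 1 / 20
H = 3025 / 20
H = 605/4 m

605/4 m


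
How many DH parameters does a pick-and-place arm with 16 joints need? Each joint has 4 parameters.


Given: 16 joints, 4 DH parameters per joint (d, theta, a, alpha)
Total DH parameters = number_of_joints * 4
Total = 16 * 4
Total = 64

64


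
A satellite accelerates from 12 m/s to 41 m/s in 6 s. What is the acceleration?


Given: initial velocity v0 = 12 m/s, final velocity v = 41 m/s, time t = 6 s
Using a = (v - v0) / t
a = (41 - 12) / 6
a = 29 / 6
a = 29/6 m/s^2

29/6 m/s^2


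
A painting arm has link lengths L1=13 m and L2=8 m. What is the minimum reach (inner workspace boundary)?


Given: L1 = 13 m, L2 = 8 m
For a 2-link planar arm, min reach = |L1 - L2| (second link folded back)
Min reach = |13 - 8|
Min reach = 5 m

5 m


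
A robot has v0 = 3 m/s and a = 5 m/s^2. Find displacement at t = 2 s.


Given: v0 = 3 m/s, a = 5 m/s^2, t = 2 s
Using s = v0*t + (1/2)*a*t^2
s = 3*2 + (1/2)*5*2^2
s = 6 + (1/2)*20
s = 6 + 10
s = 16

16 m


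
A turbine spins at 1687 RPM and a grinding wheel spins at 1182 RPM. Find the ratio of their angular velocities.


Given: RPM_A = 1687, RPM_B = 1182
omega = 2*pi*RPM/60, so omega_A/omega_B = RPM_A / RPM_B
omega_A/omega_B = 1687 / 1182
omega_A/omega_B = 1687/1182

1687/1182


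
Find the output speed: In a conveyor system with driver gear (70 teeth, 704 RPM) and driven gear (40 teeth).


Given: N1 = 70 teeth, w1 = 704 RPM, N2 = 40 teeth
Using N1*w1 = N2*w2
w2 = N1*w1 / N2
w2 = 70*704 / 40
w2 = 49280 / 40
w2 = 1232 RPM

1232 RPM


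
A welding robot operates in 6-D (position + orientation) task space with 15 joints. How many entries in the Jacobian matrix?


Given: task space dimension = 6, joints = 15
Jacobian is a 6 x 15 matrix
Total entries = rows * columns
Total = 6 * 15
Total = 90

90


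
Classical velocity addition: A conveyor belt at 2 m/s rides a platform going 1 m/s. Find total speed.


Given: object velocity = 2 m/s, platform velocity = 1 m/s (same direction)
Using classical velocity addition: v_total = v_object + v_platform
v_total = 2 + 1
v_total = 3 m/s

3 m/s


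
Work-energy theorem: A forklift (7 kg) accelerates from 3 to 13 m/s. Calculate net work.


Given: m = 7 kg, v0 = 3 m/s, v = 13 m/s
Using W = (1/2)*m*(v^2 - v0^2)
v^2 = 13^2 = 169
v0^2 = 3^2 = 9
v^2 - v0^2 = 169 - 9 = 160
W = (1/2)*7*160 = 560 J

560 J


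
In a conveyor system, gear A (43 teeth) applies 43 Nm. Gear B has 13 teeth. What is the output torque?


Given: N1 = 43, N2 = 13, T1 = 43 Nm
Using T2/T1 = N2/N1
T2 = T1 * N2 / N1
T2 = 43 * 13 / 43
T2 = 559 / 43
T2 = 13 Nm

13 Nm


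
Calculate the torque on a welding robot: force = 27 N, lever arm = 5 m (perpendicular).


Given: F = 27 N, r = 5 m, angle = 90 deg (perpendicular)
Using tau = F * r * sin(90)
sin(90) = 1
tau = 27 * 5 * 1
tau = 135 Nm

135 Nm


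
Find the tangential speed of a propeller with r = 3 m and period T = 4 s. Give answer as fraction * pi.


Given: radius r = 3 m, period T = 4 s
Using v = 2*pi*r / T
v = 2*pi*3 / 4
v = 6*pi / 4
v = 3/2*pi m/s

3/2*pi m/s


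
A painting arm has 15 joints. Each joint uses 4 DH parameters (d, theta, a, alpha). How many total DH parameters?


Given: 15 joints, 4 DH parameters per joint (d, theta, a, alpha)
Total DH parameters = number_of_joints * 4
Total = 15 * 4
Total = 60

60


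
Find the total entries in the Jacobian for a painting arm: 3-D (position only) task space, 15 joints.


Given: task space dimension = 3, joints = 15
Jacobian is a 3 x 15 matrix
Total entries = rows * columns
Total = 3 * 15
Total = 45

45


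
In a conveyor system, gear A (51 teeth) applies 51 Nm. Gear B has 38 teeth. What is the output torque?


Given: N1 = 51, N2 = 38, T1 = 51 Nm
Using T2/T1 = N2/N1
T2 = T1 * N2 / N1
T2 = 51 * 38 / 51
T2 = 1938 / 51
T2 = 38 Nm

38 Nm


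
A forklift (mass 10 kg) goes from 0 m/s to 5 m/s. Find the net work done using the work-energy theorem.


Given: m = 10 kg, v0 = 0 m/s, v = 5 m/s
Using W = (1/2)*m*(v^2 - v0^2)
v^2 = 5^2 = 25
v0^2 = 0^2 = 0
v^2 - v0^2 = 25 - 0 = 25
W = (1/2)*10*25 = 125 J

125 J


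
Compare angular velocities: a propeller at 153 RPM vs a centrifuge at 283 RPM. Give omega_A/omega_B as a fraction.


Given: RPM_A = 153, RPM_B = 283
omega = 2*pi*RPM/60, so omega_A/omega_B = RPM_A / RPM_B
omega_A/omega_B = 153 / 283
omega_A/omega_B = 153/283

153/283


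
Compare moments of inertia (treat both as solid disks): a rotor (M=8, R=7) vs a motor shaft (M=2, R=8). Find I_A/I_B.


Given: M1=8 kg, R1=7 m, M2=2 kg, R2=8 m
For a disk: I = (1/2)*M*R^2, so I_A/I_B = (M1*R1^2)/(M2*R2^2)
M1*R1^2 = 8*49 = 392
M2*R2^2 = 2*64 = 128
I_A/I_B = 392/128 = 49/16

49/16


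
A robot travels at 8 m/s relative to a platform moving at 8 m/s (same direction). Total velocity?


Given: object velocity = 8 m/s, platform velocity = 8 m/s (same direction)
Using classical velocity addition: v_total = v_object + v_platform
v_total = 8 + 8
v_total = 16 m/s

16 m/s


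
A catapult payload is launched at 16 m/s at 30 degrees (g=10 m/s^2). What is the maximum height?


Given: v0 = 16 m/s, theta = 30 deg, g = 10 m/s^2
sin^2(30) = 1/4
Using H = v0^2 * sin^2(theta) / (2*g)
H = 16^2 * 1/4 / (2*10)
H = 256 * 1/4 / 20
H = 64 / 20
H = 16/5 m

16/5 m


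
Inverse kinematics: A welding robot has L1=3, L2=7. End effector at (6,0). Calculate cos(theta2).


Given: L1 = 3, L2 = 7, target (x, y) = (6, 0)
Using cos(theta2) = (x^2 + y^2 - L1^2 - L2^2) / (2*L1*L2)
x^2 + y^2 = 6^2 + 0 = 36
L1^2 + L2^2 = 9 + 49 = 58
Numerator = 36 - 58 = -22
Denominator = 2*3*7 = 42
cos(theta2) = -22/42 = -11/21

-11/21


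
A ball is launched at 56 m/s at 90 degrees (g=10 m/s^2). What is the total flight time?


Given: v0 = 56 m/s, theta = 90 deg, g = 10 m/s^2
sin(90) = 1
Using T = 2*v0*sin(theta) / g
T = 2*56*1 / 10
T = 112 / 10
T = 56/5 s

56/5 s


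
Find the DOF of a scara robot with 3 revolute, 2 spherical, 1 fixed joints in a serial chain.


Given: serial robot with 3 revolute, 2 spherical, 1 fixed joints
DOF contribution per joint type: revolute=1, prismatic=1, spherical=3, fixed=0
DOF = 3*1 + 2*3 + 1*0
DOF = 9

9


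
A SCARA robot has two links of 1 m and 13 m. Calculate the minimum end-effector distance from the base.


Given: L1 = 1 m, L2 = 13 m
For a 2-link planar arm, min reach = |L1 - L2| (second link folded back)
Min reach = |1 - 13|
Min reach = 12 m

12 m


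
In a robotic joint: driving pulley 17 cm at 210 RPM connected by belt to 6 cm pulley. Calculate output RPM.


Given: D1 = 17 cm, w1 = 210 RPM, D2 = 6 cm
Using D1*w1 = D2*w2
w2 = D1*w1 / D2
w2 = 17*210 / 6
w2 = 3570 / 6
w2 = 595 RPM

595 RPM


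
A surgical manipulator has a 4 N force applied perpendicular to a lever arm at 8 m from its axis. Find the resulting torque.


Given: F = 4 N, r = 8 m, angle = 90 deg (perpendicular)
Using tau = F * r * sin(90)
sin(90) = 1
tau = 4 * 8 * 1
tau = 32 Nm

32 Nm


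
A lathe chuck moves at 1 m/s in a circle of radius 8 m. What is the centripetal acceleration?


Given: v = 1 m/s, r = 8 m
Using a_c = v^2 / r
a_c = 1^2 / 8
a_c = 1 / 8
a_c = 1/8 m/s^2

1/8 m/s^2


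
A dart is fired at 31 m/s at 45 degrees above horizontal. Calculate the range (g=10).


Given: v0 = 31 m/s, theta = 45 deg, g = 10 m/s^2
sin(2*45) = sin(90) = 1
Using R = v0^2 * sin(2*theta) / g
R = 31^2 * 1 / 10
R = 961 / 10
R = 961/10 m

961/10 m


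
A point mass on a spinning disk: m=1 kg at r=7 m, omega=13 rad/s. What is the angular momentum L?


Given: m = 1 kg, r = 7 m, omega = 13 rad/s
For a point mass: I = m*r^2
I = 1*7^2 = 1*49 = 49
L = I*omega = 49*13
L = 637 kg*m^2/s

637 kg*m^2/s


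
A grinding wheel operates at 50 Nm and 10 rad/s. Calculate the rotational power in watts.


Given: tau = 50 Nm, omega = 10 rad/s
Using P = tau * omega
P = 50 * 10
P = 500 W

500 W


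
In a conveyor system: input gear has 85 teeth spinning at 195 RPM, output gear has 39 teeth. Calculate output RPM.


Given: N1 = 85 teeth, w1 = 195 RPM, N2 = 39 teeth
Using N1*w1 = N2*w2
w2 = N1*w1 / N2
w2 = 85*195 / 39
w2 = 16575 / 39
w2 = 425 RPM

425 RPM


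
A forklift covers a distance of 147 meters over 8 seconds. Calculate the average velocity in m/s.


Given: distance d = 147 m, time t = 8 s
Using v = d / t
v = 147 / 8
v = 147/8 m/s

147/8 m/s
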